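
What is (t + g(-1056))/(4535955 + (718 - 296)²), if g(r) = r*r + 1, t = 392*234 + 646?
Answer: 1207511/4714039 ≈ 0.25615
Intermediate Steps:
t = 92374 (t = 91728 + 646 = 92374)
g(r) = 1 + r² (g(r) = r² + 1 = 1 + r²)
(t + g(-1056))/(4535955 + (718 - 296)²) = (92374 + (1 + (-1056)²))/(4535955 + (718 - 296)²) = (92374 + (1 + 1115136))/(4535955 + 422²) = (92374 + 1115137)/(4535955 + 178084) = 1207511/4714039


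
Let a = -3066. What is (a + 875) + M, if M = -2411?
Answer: -4602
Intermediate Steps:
(a + 875) + M = (-3066 + 875) - 2411 = -2191 - 2411 = -4602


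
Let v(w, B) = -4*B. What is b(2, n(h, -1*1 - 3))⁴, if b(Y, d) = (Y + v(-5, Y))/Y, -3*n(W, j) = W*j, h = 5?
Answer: 81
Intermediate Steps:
n(W, j) = -W*j/3
b(Y, d) = -3 (b(Y, d) = (Y - 4*Y)/Y = (-3*Y)/Y = -3)
b(2, n(h, -1*1 - 3))⁴ = (-3)⁴ = 81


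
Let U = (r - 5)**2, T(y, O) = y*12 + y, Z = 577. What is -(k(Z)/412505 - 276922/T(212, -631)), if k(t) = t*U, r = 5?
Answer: 138461/1378 ≈ 100.48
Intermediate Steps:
T(y, O) = 13*y (T(y, O) = 12*y + y = 13*y)
U = 0 (U = (5 - 5)**2 = 0**2 = 0)
k(t) = 0 (k(t) = t*0 = 0)
-(k(Z)/412505 - 276922/T(212, -631)) = -(0/412505 - 276922/(13*212)) = -(0*(1/412505) - 276922/2756) = -(0 - 276922*1/2756) = -(0 - 138461/1378) = -1*(-138461/1378) = 138461/1378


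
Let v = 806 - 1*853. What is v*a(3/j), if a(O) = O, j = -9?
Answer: 47/3 ≈ 15.667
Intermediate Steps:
v = -47 (v = 806 - 853 = -47)
v*a(3/j) = -141/(-9) = -141*(-1)/9 = -47*(-1/3) = 47/3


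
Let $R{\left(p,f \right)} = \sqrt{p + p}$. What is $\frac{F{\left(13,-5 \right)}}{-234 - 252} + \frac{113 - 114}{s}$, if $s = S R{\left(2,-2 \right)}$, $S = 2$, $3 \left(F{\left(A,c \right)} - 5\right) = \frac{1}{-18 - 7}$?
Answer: $- \frac{18973}{72900} \approx -0.26026$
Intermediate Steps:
$F{\left(A,c \right)} = \frac{374}{75}$ ($F{\left(A,c \right)} = 5 + \frac{1}{3 \left(-18 - 7\right)} = 5 + \frac{1}{3 \left(-25\right)} = 5 + \frac{1}{3} \left(- \frac{1}{25}\right) = 5 - \frac{1}{75} = \frac{374}{75}$)
$R{\left(p,f \right)} = \sqrt{2} \sqrt{p}$ ($R{\left(p,f \right)} = \sqrt{2 p} = \sqrt{2} \sqrt{p}$)
$s = 4$ ($s = 2 \sqrt{2} \sqrt{2} = 2 \cdot 2 = 4$)
$\frac{F{\left(13,-5 \right)}}{-234 - 252} + \frac{113 - 114}{s} = \frac{374}{75 \left(-234 - 252\right)} + \frac{113 - 114}{4} = \frac{374}{75 \left(-234 - 252\right)} - \frac{1}{4} = \frac{374}{75 \left(-486\right)} - \frac{1}{4} = \frac{374}{75} \left(- \frac{1}{486}\right) - \frac{1}{4} = - \frac{187}{18225} - \frac{1}{4} = - \frac{18973}{72900}$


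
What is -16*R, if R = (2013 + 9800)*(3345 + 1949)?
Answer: -1000608352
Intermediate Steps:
R = 62538022 (R = 11813*5294 = 62538022)
-16*R = -16*62538022 = -1000608352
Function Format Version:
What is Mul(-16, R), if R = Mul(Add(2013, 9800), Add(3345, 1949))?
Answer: -1000608352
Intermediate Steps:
R = 62538022 (R = Mul(11813, 5294) = 62538022)
Mul(-16, R) = Mul(-16, 62538022) = -1000608352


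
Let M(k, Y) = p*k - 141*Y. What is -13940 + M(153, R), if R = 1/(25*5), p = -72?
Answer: -3119641/125 ≈ -24957.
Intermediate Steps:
R = 1/125 ≈ 0.0080000
M(k, Y) = -141*Y - 72*k (M(k, Y) = -72*k - 141*Y = -141*Y - 72*k)
-13940 + M(153, R) = -13940 + (-141*1/125 - 72*153) = -13940 + (-141/125 - 11016) = -13940 - 1377141/125 = -3119641/125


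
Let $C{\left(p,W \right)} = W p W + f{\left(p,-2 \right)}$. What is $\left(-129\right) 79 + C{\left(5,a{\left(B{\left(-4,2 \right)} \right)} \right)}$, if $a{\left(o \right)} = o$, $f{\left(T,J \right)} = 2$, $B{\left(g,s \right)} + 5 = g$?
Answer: $-9784$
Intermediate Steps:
$B{\left(g,s \right)} = -5 + g$
$C{\left(p,W \right)} = 2 + p W^{2}$ ($C{\left(p,W \right)} = W p W + 2 = p W^{2} + 2 = 2 + p W^{2}$)
$\left(-129\right) 79 + C{\left(5,a{\left(B{\left(-4,2 \right)} \right)} \right)} = \left(-129\right) 79 + \left(2 + 5 \left(-5 - 4\right)^{2}\right) = -10191 + \left(2 + 5 \left(-9\right)^{2}\right) = -10191 + \left(2 + 5 \cdot 81\right) = -10191 + \left(2 + 405\right) = -10191 + 407 = -9784$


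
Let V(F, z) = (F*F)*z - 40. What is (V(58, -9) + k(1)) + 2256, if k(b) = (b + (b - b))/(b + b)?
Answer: -56119/2 ≈ -28060.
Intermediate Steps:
V(F, z) = -40 + z*F² (V(F, z) = F²*z - 40 = z*F² - 40 = -40 + z*F²)
k(b) = ½ (k(b) = (b + 0)/((2*b)) = b*(1/(2*b)) = ½)
(V(58, -9) + k(1)) + 2256 = ((-40 - 9*58²) + ½) + 2256 = ((-40 - 9*3364) + ½) + 2256 = ((-40 - 30276) + ½) + 2256 = (-30316 + ½) + 2256 = -60631/2 + 2256 = -56119/2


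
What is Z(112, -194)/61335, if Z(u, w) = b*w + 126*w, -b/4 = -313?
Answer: -267332/61335 ≈ -4.3586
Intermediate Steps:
b = 1252 (b = -4*(-313) = 1252)
Z(u, w) = 1378*w (Z(u, w) = 1252*w + 126*w = 1378*w)
Z(112, -194)/61335 = (1378*(-194))/61335 = -267332*1/61335 = -267332/61335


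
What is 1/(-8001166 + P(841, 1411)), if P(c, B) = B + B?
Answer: -1/7998344 ≈ -1.2503e-7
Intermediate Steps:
P(c, B) = 2*B
1/(-8001166 + P(841, 1411)) = 1/(-8001166 + 2*1411) = 1/(-8001166 + 2822) = 1/(-7998344) = -1/7998344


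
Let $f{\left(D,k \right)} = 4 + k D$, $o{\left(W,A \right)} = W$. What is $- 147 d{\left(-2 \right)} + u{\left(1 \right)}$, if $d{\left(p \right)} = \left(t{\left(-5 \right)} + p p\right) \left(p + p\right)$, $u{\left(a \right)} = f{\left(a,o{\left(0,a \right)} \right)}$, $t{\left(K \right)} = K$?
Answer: $-584$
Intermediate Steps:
$f{\left(D,k \right)} = 4 + D k$
$u{\left(a \right)} = 4$ ($u{\left(a \right)} = 4 + a 0 = 4 + 0 = 4$)
$d{\left(p \right)} = 2 p \left(-5 + p^{2}\right)$ ($d{\left(p \right)} = \left(-5 + p p\right) \left(p + p\right) = \left(-5 + p^{2}\right) 2 p = 2 p \left(-5 + p^{2}\right)$)
$- 147 d{\left(-2 \right)} + u{\left(1 \right)} = - 147 \cdot 2 \left(-2\right) \left(-5 + \left(-2\right)^{2}\right) + 4 = - 147 \cdot 2 \left(-2\right) \left(-5 + 4\right) + 4 = - 147 \cdot 2 \left(-2\right) \left(-1\right) + 4 = \left(-147\right) 4 + 4 = -588 + 4 = -584$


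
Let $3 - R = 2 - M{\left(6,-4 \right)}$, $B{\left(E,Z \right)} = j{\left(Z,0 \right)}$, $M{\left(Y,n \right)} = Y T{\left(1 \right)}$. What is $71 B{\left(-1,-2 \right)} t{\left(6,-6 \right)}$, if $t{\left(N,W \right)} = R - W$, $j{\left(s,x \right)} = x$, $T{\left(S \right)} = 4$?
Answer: $0$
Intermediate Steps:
$M{\left(Y,n \right)} = 4 Y$ ($M{\left(Y,n \right)} = Y 4 = 4 Y$)
$B{\left(E,Z \right)} = 0$
$R = 25$ ($R = 3 - \left(2 - 4 \cdot 6\right) = 3 - \left(2 - 24\right) = 3 - -22 = 3 + 22 = 25$)
$t{\left(N,W \right)} = 25 - W$
$71 B{\left(-1,-2 \right)} t{\left(6,-6 \right)} = 71 \cdot 0 \left(25 - -6\right) = 0 \left(25 + 6\right) = 0 \cdot 31 = 0$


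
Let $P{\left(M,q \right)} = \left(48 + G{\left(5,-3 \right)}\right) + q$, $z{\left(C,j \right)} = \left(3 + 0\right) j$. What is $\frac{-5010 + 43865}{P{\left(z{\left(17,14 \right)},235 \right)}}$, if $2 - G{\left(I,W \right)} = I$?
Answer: $\frac{7771}{56} \approx 138.77$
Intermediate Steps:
$G{\left(I,W \right)} = 2 - I$
$z{\left(C,j \right)} = 3 j$
$P{\left(M,q \right)} = 45 + q$ ($P{\left(M,q \right)} = \left(48 + \left(2 - 5\right)\right) + q = \left(48 - 3\right) + q = 45 + q$)
$\frac{-5010 + 43865}{P{\left(z{\left(17,14 \right)},235 \right)}} = \frac{-5010 + 43865}{45 + 235} = \frac{38855}{280} = 38855 \cdot \frac{1}{280} = \frac{7771}{56}$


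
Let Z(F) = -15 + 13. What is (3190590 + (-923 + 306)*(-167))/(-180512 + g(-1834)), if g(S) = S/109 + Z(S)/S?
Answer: -329208099437/18044397605 ≈ -18.244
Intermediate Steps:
Z(F) = -2
g(S) = -2/S + S/109 (g(S) = S/109 - 2/S = -2/S + S/109)
(3190590 + (-923 + 306)*(-167))/(-180512 + g(-1834)) = (3190590 + (-923 + 306)*(-167))/(-180512 + (-2/(-1834) + (1/109)*(-1834))) = (3190590 - 617*(-167))/(-180512 + (-2*(-1/1834) - 1834/109)) = (3190590 + 103039)/(-180512 + (1/917 - 1834/109)) = 3293629/(-180512 - 1681669/99953) = 3293629/(-18044397605/99953) = 3293629*(-99953/18044397605) = -329208099437/18044397605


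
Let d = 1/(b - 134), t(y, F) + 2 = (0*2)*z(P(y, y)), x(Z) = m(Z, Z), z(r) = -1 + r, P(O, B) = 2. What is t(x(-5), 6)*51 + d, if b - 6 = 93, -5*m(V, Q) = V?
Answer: -3571/35 ≈ -102.03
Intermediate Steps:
m(V, Q) = -V/5
x(Z) = -Z/5
b = 99 (b = 6 + 93 = 99)
t(y, F) = -2 (t(y, F) = -2 + (0*2)*(-1 + 2) = -2 + 0*1 = -2 + 0 = -2)
d = -1/35 (d = 1/(99 - 134) = 1/(-35) = -1/35 ≈ -0.028571)
t(x(-5), 6)*51 + d = -2*51 - 1/35 = -102 - 1/35 = -3571/35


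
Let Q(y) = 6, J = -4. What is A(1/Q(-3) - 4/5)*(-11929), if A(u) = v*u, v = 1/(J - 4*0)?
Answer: -226651/120 ≈ -1888.8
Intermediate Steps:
v = -1/4 (v = 1/(-4 - 4*0) = 1/(-4 + 0) = 1/(-4) = -1/4 ≈ -0.25000)
A(u) = -u/4
A(1/Q(-3) - 4/5)*(-11929) = -(1/6 - 4/5)/4*(-11929) = -1/4*(-19/30)*(-11929) = (19/120)*(-11929) = -226651/120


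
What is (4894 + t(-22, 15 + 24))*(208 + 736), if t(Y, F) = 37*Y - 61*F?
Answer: 1605744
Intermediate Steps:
t(Y, F) = -61*F + 37*Y
(4894 + t(-22, 15 + 24))*(208 + 736) = (4894 + (-61*(15 + 24) + 37*(-22)))*(208 + 736) = (4894 + (-61*39 - 814))*944 = (4894 + (-2379 - 814))*944 = (4894 - 3193)*944 = 1701*944 = 1605744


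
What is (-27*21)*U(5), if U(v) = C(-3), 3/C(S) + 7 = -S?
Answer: 1701/4 ≈ 425.25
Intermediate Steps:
C(S) = 3/(-7 - S)
U(v) = -3/4 (U(v) = -3/(7 - 3) = -3/4)
(-27*21)*U(5) = -27*21*(-3/4) = -567*(-3/4) = 1701/4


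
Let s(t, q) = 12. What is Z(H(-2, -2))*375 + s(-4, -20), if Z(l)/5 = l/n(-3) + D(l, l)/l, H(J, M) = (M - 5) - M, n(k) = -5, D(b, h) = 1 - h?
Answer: -363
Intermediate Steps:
H(J, M) = -5 (H(J, M) = (-5 + M) - M = -5)
Z(l) = -l + 5*(1 - l)/l (Z(l) = 5*(l/(-5) + (1 - l)/l) = 5*(l*(-⅕) + (1 - l)/l) = 5*(-l/5 + (1 - l)/l) = -l + 5*(1 - l)/l)
Z(H(-2, -2))*375 + s(-4, -20) = (-5 - 1*(-5) + 5/(-5))*375 + 12 = (-5 + 5 + 5*(-⅕))*375 + 12 = (-5 + 5 - 1)*375 + 12 = -1*375 + 12 = -375 + 12 = -363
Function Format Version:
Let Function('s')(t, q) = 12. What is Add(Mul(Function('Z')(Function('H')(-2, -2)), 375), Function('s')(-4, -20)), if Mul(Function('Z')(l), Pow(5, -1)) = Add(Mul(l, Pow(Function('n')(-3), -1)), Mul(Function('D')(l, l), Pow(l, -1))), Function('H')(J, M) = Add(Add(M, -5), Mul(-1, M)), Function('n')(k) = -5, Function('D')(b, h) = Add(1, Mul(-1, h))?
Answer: -363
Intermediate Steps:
Function('H')(J, M) = -5 (Function('H')(J, M) = Add(Add(-5, M), Mul(-1, M)) = -5)
Function('Z')(l) = Add(Mul(-1, l), Mul(5, Pow(l, -1), Add(1, Mul(-1, l)))) (Function('Z')(l) = Mul(5, Add(Mul(l, Pow(-5, -1)), Mul(Add(1, Mul(-1, l)), Pow(l, -1)))) = Mul(5, Add(Mul(l, Rational(-1, 5)), Mul(Pow(l, -1), Add(1, Mul(-1, l))))) = Mul(5, Add(Mul(Rational(-1, 5), l), Mul(Pow(l, -1), Add(1, Mul(-1, l))))) = Add(Mul(-1, l), Mul(5, Pow(l, -1), Add(1, Mul(-1, l)))))
Add(Mul(Function('Z')(Function('H')(-2, -2)), 375), Function('s')(-4, -20)) = Add(Mul(Add(-5, Mul(-1, -5), Mul(5, Pow(-5, -1))), 375), 12) = Add(Mul(Add(-5, 5, Mul(5, Rational(-1, 5))), 375), 12) = Add(Mul(Add(-5, 5, -1), 375), 12) = Add(Mul(-1, 375), 12) = Add(-375, 12) = -363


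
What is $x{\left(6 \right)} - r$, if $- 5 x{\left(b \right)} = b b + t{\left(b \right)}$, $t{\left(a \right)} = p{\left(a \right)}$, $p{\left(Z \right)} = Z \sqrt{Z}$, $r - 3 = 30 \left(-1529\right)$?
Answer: $\frac{229299}{5} - \frac{6 \sqrt{6}}{5} \approx 45857.0$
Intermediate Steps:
$r = -45867$ ($r = 3 + 30 \left(-1529\right) = 3 - 45870 = -45867$)
$p{\left(Z \right)} = Z^{\frac{3}{2}}$
$t{\left(a \right)} = a^{\frac{3}{2}}$
$x{\left(b \right)} = - \frac{b^{2}}{5} - \frac{b^{\frac{3}{2}}}{5}$ ($x{\left(b \right)} = - \frac{b b + b^{\frac{3}{2}}}{5} = - \frac{b^{2} + b^{\frac{3}{2}}}{5} = - \frac{b^{2}}{5} - \frac{b^{\frac{3}{2}}}{5}$)
$x{\left(6 \right)} - r = \left(- \frac{6^{2}}{5} - \frac{6^{\frac{3}{2}}}{5}\right) - -45867 = \left(\left(- \frac{1}{5}\right) 36 - \frac{6 \sqrt{6}}{5}\right) + 45867 = \left(- \frac{36}{5} - \frac{6 \sqrt{6}}{5}\right) + 45867 = \frac{229299}{5} - \frac{6 \sqrt{6}}{5}$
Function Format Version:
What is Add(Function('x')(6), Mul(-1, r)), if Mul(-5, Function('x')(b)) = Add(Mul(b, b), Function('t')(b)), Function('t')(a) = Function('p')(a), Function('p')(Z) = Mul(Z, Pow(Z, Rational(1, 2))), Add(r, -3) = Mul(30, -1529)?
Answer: Add(Rational(229299, 5), Mul(Rational(-6, 5), Pow(6, Rational(1, 2)))) ≈ 45857.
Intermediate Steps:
r = -45867 (r = Add(3, Mul(30, -1529)) = Add(3, -45870) = -45867)
Function('p')(Z) = Pow(Z, Rational(3, 2))
Function('t')(a) = Pow(a, Rational(3, 2))
Function('x')(b) = Add(Mul(Rational(-1, 5), Pow(b, 2)), Mul(Rational(-1, 5), Pow(b, Rational(3, 2)))) (Function('x')(b) = Mul(Rational(-1, 5), Add(Mul(b, b), Pow(b, Rational(3, 2)))) = Mul(Rational(-1, 5), Add(Pow(b, 2), Pow(b, Rational(3, 2)))) = Add(Mul(Rational(-1, 5), Pow(b, 2)), Mul(Rational(-1, 5), Pow(b, Rational(3, 2)))))
Add(Function('x')(6), Mul(-1, r)) = Add(Add(Mul(Rational(-1, 5), Pow(6, 2)), Mul(Rational(-1, 5), Pow(6, Rational(3, 2)))), Mul(-1, -45867)) = Add(Add(Mul(Rational(-1, 5), 36), Mul(Rational(-1, 5), Mul(6, Pow(6, Rational(1, 2))))), 45867) = Add(Add(Rational(-36, 5), Mul(Rational(-6, 5), Pow(6, Rational(1, 2)))), 45867) = Add(Rational(229299, 5), Mul(Rational(-6, 5), Pow(6, Rational(1, 2))))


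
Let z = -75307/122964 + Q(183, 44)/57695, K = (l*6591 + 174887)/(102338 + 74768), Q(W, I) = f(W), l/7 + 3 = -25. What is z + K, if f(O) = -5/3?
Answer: -289787498710745/41882073990196 ≈ -6.9191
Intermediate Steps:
l = -196 (l = -21 + 7*(-25) = -21 - 175 = -196)
f(O) = -5/3 (f(O) = -5*⅓ = -5/3)
Q(W, I) = -5/3
K = -1116949/177106 (K = (-196*6591 + 174887)/(102338 + 74768) = (-1291836 + 174887)/177106 = -1116949*1/177106 = -1116949/177106 ≈ -6.3067)
z = -289669487/472960532 (z = -75307/122964 - 5/3/57695 = -75307*1/122964 - 5/3*1/57695 = -75307/122964 - 1/34617 = -289669487/472960532 ≈ -0.61246)
z + K = -289669487/472960532 - 1116949/177106 = -289787498710745/41882073990196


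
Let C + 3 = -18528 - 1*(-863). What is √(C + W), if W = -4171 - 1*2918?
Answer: I*√24757 ≈ 157.34*I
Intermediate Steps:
W = -7089 (W = -4171 - 2918 = -7089)
C = -17668 (C = -3 + (-18528 - 1*(-863)) = -3 + (-18528 + 863) = -3 - 17665 = -17668)
√(C + W) = √(-17668 - 7089) = √(-24757) = I*√24757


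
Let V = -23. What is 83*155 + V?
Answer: 12842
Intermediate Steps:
83*155 + V = 83*155 - 23 = 12865 - 23 = 12842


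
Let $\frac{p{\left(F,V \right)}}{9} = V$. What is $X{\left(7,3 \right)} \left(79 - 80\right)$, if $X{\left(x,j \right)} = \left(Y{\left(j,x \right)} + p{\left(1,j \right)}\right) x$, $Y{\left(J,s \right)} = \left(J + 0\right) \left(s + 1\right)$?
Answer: $-357$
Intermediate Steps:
$p{\left(F,V \right)} = 9 V$
$Y{\left(J,s \right)} = J \left(1 + s\right)$
$X{\left(x,j \right)} = x \left(9 j + j \left(1 + x\right)\right)$ ($X{\left(x,j \right)} = \left(j \left(1 + x\right) + 9 j\right) x = \left(9 j + j \left(1 + x\right)\right) x = x \left(9 j + j \left(1 + x\right)\right)$)
$X{\left(7,3 \right)} \left(79 - 80\right) = 3 \cdot 7 \left(10 + 7\right) \left(79 - 80\right) = 3 \cdot 7 \cdot 17 \left(-1\right) = 357 \left(-1\right) = -357$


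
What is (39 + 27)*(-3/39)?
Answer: -66/13 ≈ -5.0769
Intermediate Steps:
(39 + 27)*(-3/39) = 66*(-3*1/39) = 66*(-1/13) = -66/13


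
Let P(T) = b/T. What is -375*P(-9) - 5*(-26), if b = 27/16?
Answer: 3205/16 ≈ 200.31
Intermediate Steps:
b = 27/16 (b = 27*(1/16) = 27/16 ≈ 1.6875)
P(T) = 27/(16*T)
-375*P(-9) - 5*(-26) = -10125/(16*(-9)) - 5*(-26) = -10125*(-1)/(16*9) + 130 = -375*(-3/16) + 130 = 1125/16 + 130 = 3205/16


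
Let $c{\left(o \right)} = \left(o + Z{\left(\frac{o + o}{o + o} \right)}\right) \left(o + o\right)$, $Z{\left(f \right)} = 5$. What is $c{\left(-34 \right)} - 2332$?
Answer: $-360$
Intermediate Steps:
$c{\left(o \right)} = 2 o \left(5 + o\right)$ ($c{\left(o \right)} = \left(o + 5\right) \left(o + o\right) = \left(5 + o\right) 2 o = 2 o \left(5 + o\right)$)
$c{\left(-34 \right)} - 2332 = 2 \left(-34\right) \left(5 - 34\right) - 2332 = 2 \left(-34\right) \left(-29\right) - 2332 = 1972 - 2332 = -360$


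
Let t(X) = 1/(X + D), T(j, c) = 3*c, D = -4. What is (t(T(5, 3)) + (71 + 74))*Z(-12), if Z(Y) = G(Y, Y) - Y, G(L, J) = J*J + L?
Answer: 104544/5 ≈ 20909.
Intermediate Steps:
G(L, J) = L + J**2 (G(L, J) = J**2 + L = L + J**2)
t(X) = 1/(-4 + X) (t(X) = 1/(X - 4) = 1/(-4 + X))
Z(Y) = Y**2 (Z(Y) = (Y + Y**2) - Y = Y**2)
(t(T(5, 3)) + (71 + 74))*Z(-12) = (1/(-4 + 3*3) + (71 + 74))*(-12)**2 = (1/(-4 + 9) + 145)*144 = (1/5 + 145)*144 = (726/5)*144 = 104544/5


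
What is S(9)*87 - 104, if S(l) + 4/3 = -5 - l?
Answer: -1438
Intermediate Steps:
S(l) = -19/3 - l (S(l) = -4/3 + (-5 - l) = -19/3 - l)
S(9)*87 - 104 = (-19/3 - 1*9)*87 - 104 = (-19/3 - 9)*87 - 104 = -46/3*87 - 104 = -1334 - 104 = -1438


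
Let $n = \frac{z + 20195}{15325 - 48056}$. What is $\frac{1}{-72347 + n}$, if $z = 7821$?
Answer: $- \frac{32731}{2368017673} \approx -1.3822 \cdot 10^{-5}$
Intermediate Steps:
$n = - \frac{28016}{32731}$ ($n = \frac{7821 + 20195}{15325 - 48056} = \frac{28016}{-32731} = 28016 \left(- \frac{1}{32731}\right) = - \frac{28016}{32731} \approx -0.85595$)
$\frac{1}{-72347 + n} = \frac{1}{-72347 - \frac{28016}{32731}} = \frac{1}{- \frac{2368017673}{32731}} = - \frac{32731}{2368017673}$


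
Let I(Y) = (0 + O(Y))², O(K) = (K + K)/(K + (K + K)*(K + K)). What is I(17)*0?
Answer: 0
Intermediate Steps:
O(K) = 2*K/(K + 4*K²) (O(K) = (2*K)/(K + (2*K)*(2*K)) = (2*K)/(K + 4*K²) = 2*K/(K + 4*K²))
I(Y) = 4/(1 + 4*Y)² (I(Y) = (0 + 2/(1 + 4*Y))² = (2/(1 + 4*Y))² = 4/(1 + 4*Y)²)
I(17)*0 = (4/(1 + 4*17)²)*0 = (4/(1 + 68)²)*0 = (4/69²)*0 = (4*(1/4761))*0 = (4/4761)*0 = 0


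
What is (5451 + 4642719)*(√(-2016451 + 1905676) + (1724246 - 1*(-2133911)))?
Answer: 17933369622690 + 23240850*I*√4431 ≈ 1.7933e+13 + 1.547e+9*I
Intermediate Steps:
(5451 + 4642719)*(√(-2016451 + 1905676) + (1724246 - 1*(-2133911))) = 4648170*(√(-110775) + (1724246 + 2133911)) = 4648170*(5*I*√4431 + 3858157) = 4648170*(3858157 + 5*I*√4431) = 17933369622690 + 23240850*I*√4431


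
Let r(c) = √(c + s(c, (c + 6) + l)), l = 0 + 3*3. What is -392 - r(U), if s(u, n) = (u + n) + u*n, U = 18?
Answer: -392 - √663 ≈ -417.75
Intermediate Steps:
l = 9 (l = 0 + 9 = 9)
s(u, n) = n + u + n*u (s(u, n) = (n + u) + n*u = n + u + n*u)
r(c) = √(15 + 3*c + c*(15 + c)) (r(c) = √(c + (((c + 6) + 9) + c + ((c + 6) + 9)*c)) = √(c + (((6 + c) + 9) + c + ((6 + c) + 9)*c)) = √(c + ((15 + c) + c + (15 + c)*c)) = √(c + ((15 + c) + c + c*(15 + c))) = √(c + (15 + 2*c + c*(15 + c))) = √(15 + 3*c + c*(15 + c)))
-392 - r(U) = -392 - √(15 + 18² + 18*18) = -392 - √(15 + 324 + 324) = -392 - √663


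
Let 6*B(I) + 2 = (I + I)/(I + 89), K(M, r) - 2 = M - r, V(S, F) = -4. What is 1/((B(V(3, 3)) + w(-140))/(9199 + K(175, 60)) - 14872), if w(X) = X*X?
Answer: -2375580/35324627849 ≈ -6.7250e-5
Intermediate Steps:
K(M, r) = 2 + M - r (K(M, r) = 2 + (M - r) = 2 + M - r)
w(X) = X**2
B(I) = -1/3 + I/(3*(89 + I)) (B(I) = -1/3 + ((I + I)/(I + 89))/6 = -1/3 + ((2*I)/(89 + I))/6 = -1/3 + (2*I/(89 + I))/6 = -1/3 + I/(3*(89 + I)))
1/((B(V(3, 3)) + w(-140))/(9199 + K(175, 60)) - 14872) = 1/((-89/(267 + 3*(-4)) + (-140)**2)/(9199 + (2 + 175 - 1*60)) - 14872) = 1/((-89/(267 - 12) + 19600)/(9199 + (2 + 175 - 60)) - 14872) = 1/((-89/255 + 19600)/(9199 + 117) - 14872) = 1/((-89*1/255 + 19600)/9316 - 14872) = 1/((-89/255 + 19600)*(1/9316) - 14872) = 1/((4997911/255)*(1/9316) - 14872) = 1/(4997911/2375580 - 14872) = 1/(-35324627849/2375580) = -2375580/35324627849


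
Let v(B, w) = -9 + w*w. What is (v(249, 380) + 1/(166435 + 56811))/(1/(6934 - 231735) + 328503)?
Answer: 7246395759150787/16486226606659892 ≈ 0.43954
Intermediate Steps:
v(B, w) = -9 + w²
(v(249, 380) + 1/(166435 + 56811))/(1/(6934 - 231735) + 328503) = ((-9 + 380²) + 1/(166435 + 56811))/(1/(6934 - 231735) + 328503) = ((-9 + 144400) + 1/223246)/(1/(-224801) + 328503) = (144391 + 1/223246)/(-1/224801 + 328503) = 32234713187/(223246*(73847802902/224801)) = (32234713187/223246)*(224801/73847802902) = 7246395759150787/16486226606659892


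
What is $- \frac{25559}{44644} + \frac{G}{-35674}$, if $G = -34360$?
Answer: $\frac{311088037}{796315028} \approx 0.39066$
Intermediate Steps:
$- \frac{25559}{44644} + \frac{G}{-35674} = - \frac{25559}{44644} - \frac{34360}{-35674} = \left(-25559\right) \frac{1}{44644} - - \frac{17180}{17837} = - \frac{25559}{44644} + \frac{17180}{17837} = \frac{311088037}{796315028}$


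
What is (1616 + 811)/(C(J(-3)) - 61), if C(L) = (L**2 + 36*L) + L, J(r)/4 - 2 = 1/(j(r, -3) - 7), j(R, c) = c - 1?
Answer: 293667/33863 ≈ 8.6722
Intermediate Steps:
j(R, c) = -1 + c
J(r) = 84/11 (J(r) = 8 + 4/((-1 - 3) - 7) = 8 + 4/(-4 - 7) = 8 + 4/(-11) = 8 + 4*(-1/11) = 8 - 4/11 = 84/11)
C(L) = L**2 + 37*L
(1616 + 811)/(C(J(-3)) - 61) = (1616 + 811)/(84*(37 + 84/11)/11 - 61) = 2427/((84/11)*(491/11) - 61) = 2427/(41244/121 - 61) = 2427/(33863/121) = 2427*(121/33863) = 293667/33863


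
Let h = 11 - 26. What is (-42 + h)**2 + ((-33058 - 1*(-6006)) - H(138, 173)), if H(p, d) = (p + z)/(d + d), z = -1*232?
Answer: -4117872/173 ≈ -23803.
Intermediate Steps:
h = -15
z = -232
H(p, d) = (-232 + p)/(2*d) (H(p, d) = (p - 232)/(d + d) = (-232 + p)/((2*d)) = (-232 + p)*(1/(2*d)) = (-232 + p)/(2*d))
(-42 + h)**2 + ((-33058 - 1*(-6006)) - H(138, 173)) = (-42 - 15)**2 + ((-33058 - 1*(-6006)) - (-232 + 138)/(2*173)) = (-57)**2 + ((-33058 + 6006) - (-94)/(2*173)) = 3249 + (-27052 - 1*(-47/173)) = 3249 + (-27052 + 47/173) = 3249 - 4679949/173 = -4117872/173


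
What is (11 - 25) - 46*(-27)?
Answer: 1228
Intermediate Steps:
(11 - 25) - 46*(-27) = -14 + 1242 = 1228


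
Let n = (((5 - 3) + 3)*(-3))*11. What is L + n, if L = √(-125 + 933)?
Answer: -165 + 2*√202 ≈ -136.57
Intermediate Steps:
L = 2*√202 (L = √808 = 2*√202 ≈ 28.425)
n = -165 (n = ((2 + 3)*(-3))*11 = (5*(-3))*11 = -15*11 = -165)
L + n = 2*√202 - 165 = -165 + 2*√202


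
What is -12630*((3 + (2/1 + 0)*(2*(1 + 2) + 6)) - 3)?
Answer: -303120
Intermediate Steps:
-12630*((3 + (2/1 + 0)*(2*(1 + 2) + 6)) - 3) = -12630*((3 + (2*1 + 0)*(2*3 + 6)) - 3) = -12630*((3 + (2 + 0)*(6 + 6)) - 3) = -12630*((3 + 2*12) - 3) = -12630*((3 + 24) - 3) = -12630*(27 - 3) = -12630*24 = -303120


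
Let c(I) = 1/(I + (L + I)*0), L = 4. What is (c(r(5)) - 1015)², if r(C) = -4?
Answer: 16491721/16 ≈ 1.0307e+6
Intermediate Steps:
c(I) = 1/I (c(I) = 1/(I + (4 + I)*0) = 1/(I + 0) = 1/I)
(c(r(5)) - 1015)² = (1/(-4) - 1015)² = (-¼ - 1015)² = (-4061/4)² = 16491721/16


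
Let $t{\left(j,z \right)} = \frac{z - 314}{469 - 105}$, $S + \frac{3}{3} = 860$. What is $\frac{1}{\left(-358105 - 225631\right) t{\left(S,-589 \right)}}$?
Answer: $\frac{13}{18825486} \approx 6.9055 \cdot 10^{-7}$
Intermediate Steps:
$S = 859$ ($S = -1 + 860 = 859$)
$t{\left(j,z \right)} = - \frac{157}{182} + \frac{z}{364}$ ($t{\left(j,z \right)} = \frac{-314 + z}{364} = \left(-314 + z\right) \frac{1}{364} = - \frac{157}{182} + \frac{z}{364}$)
$\frac{1}{\left(-358105 - 225631\right) t{\left(S,-589 \right)}} = \frac{1}{\left(-358105 - 225631\right) \left(- \frac{157}{182} + \frac{1}{364} \left(-589\right)\right)} = \frac{1}{\left(-583736\right) \left(- \frac{157}{182} - \frac{589}{364}\right)} = - \frac{1}{583736 \left(- \frac{129}{52}\right)} = \left(- \frac{1}{583736}\right) \left(- \frac{52}{129}\right) = \frac{13}{18825486}$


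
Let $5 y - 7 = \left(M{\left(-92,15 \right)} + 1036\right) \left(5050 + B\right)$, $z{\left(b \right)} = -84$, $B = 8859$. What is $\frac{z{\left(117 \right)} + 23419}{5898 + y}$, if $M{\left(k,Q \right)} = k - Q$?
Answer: $\frac{116675}{12950958} \approx 0.009009$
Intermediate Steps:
$y = \frac{12921468}{5}$ ($y = \frac{7}{5} + \frac{\left(\left(-92 - 15\right) + 1036\right) \left(5050 + 8859\right)}{5} = \frac{7}{5} + \frac{\left(\left(-92 - 15\right) + 1036\right) 13909}{5} = \frac{7}{5} + \frac{\left(-107 + 1036\right) 13909}{5} = \frac{7}{5} + \frac{929 \cdot 13909}{5} = \frac{7}{5} + \frac{1}{5} \cdot 12921461 = \frac{7}{5} + \frac{12921461}{5} = \frac{12921468}{5} \approx 2.5843 \cdot 10^{6}$)
$\frac{z{\left(117 \right)} + 23419}{5898 + y} = \frac{-84 + 23419}{5898 + \frac{12921468}{5}} = \frac{23335}{\frac{12950958}{5}} = 23335 \cdot \frac{5}{12950958} = \frac{116675}{12950958}$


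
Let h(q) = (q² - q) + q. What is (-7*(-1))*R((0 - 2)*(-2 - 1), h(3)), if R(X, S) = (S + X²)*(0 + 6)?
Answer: 1890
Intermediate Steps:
h(q) = q²
R(X, S) = 6*S + 6*X² (R(X, S) = (S + X²)*6 = 6*S + 6*X²)
(-7*(-1))*R((0 - 2)*(-2 - 1), h(3)) = (-7*(-1))*(6*3² + 6*((0 - 2)*(-2 - 1))²) = 7*(6*9 + 6*(-2*(-3))²) = 7*(54 + 6*6²) = 7*(54 + 6*36) = 7*(54 + 216) = 7*270 = 1890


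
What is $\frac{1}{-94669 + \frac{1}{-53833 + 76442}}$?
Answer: $- \frac{22609}{2140371420} \approx -1.0563 \cdot 10^{-5}$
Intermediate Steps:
$\frac{1}{-94669 + \frac{1}{-53833 + 76442}} = \frac{1}{-94669 + \frac{1}{22609}} = \frac{1}{- \frac{2140371420}{22609}} = - \frac{22609}{2140371420}$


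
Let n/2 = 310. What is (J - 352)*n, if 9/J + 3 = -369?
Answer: -218255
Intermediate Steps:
n = 620 (n = 2*310 = 620)
J = -3/124 (J = 9/(-3 - 369) = 9/(-372) = 9*(-1/372) = -3/124 ≈ -0.024194)
(J - 352)*n = (-3/124 - 352)*620 = -43651/124*620 = -218255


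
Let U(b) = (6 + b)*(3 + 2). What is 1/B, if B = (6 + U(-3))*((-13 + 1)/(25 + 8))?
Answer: -11/84 ≈ -0.13095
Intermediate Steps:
U(b) = 30 + 5*b (U(b) = (6 + b)*5 = 30 + 5*b)
B = -84/11 (B = (6 + (30 + 5*(-3)))*((-13 + 1)/(25 + 8)) = (6 + (30 - 15))*(-12/33) = (6 + 15)*(-12*1/33) = 21*(-4/11) = -84/11 ≈ -7.6364)
1/B = 1/(-84/11) = -11/84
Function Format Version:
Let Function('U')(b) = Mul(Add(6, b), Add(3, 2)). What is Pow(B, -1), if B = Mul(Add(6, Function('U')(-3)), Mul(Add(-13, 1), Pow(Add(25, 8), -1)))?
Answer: Rational(-11, 84) ≈ -0.13095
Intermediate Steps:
Function('U')(b) = Add(30, Mul(5, b)) (Function('U')(b) = Mul(Add(6, b), 5) = Add(30, Mul(5, b)))
B = Rational(-84, 11) (B = Mul(Add(6, Add(30, Mul(5, -3))), Mul(Add(-13, 1), Pow(Add(25, 8), -1))) = Mul(Add(6, Add(30, -15)), Mul(-12, Pow(33, -1))) = Mul(Add(6, 15), Mul(-12, Rational(1, 33))) = Mul(21, Rational(-4, 11)) = Rational(-84, 11) ≈ -7.6364)
Pow(B, -1) = Pow(Rational(-84, 11), -1) = Rational(-11, 84)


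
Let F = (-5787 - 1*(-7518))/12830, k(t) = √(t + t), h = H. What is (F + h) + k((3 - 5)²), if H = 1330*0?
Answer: 1731/12830 + 2*√2 ≈ 2.9633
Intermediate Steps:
H = 0
h = 0
k(t) = √2*√t (k(t) = √(2*t) = √2*√t)
F = 1731/12830 (F = (-5787 + 7518)*(1/12830) = 1731*(1/12830) = 1731/12830 ≈ 0.13492)
(F + h) + k((3 - 5)²) = (1731/12830 + 0) + √2*√((3 - 5)²) = 1731/12830 + √2*√((-2)²) = 1731/12830 + √2*√4 = 1731/12830 + √2*2 = 1731/12830 + 2*√2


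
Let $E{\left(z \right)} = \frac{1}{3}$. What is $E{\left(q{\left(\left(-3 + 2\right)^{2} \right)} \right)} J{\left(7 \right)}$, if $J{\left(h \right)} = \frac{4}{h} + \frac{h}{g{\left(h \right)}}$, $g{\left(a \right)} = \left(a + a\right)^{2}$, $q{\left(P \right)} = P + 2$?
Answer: $\frac{17}{84} \approx 0.20238$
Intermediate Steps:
$q{\left(P \right)} = 2 + P$
$E{\left(z \right)} = \frac{1}{3}$
$g{\left(a \right)} = 4 a^{2}$ ($g{\left(a \right)} = \left(2 a\right)^{2} = 4 a^{2}$)
$J{\left(h \right)} = \frac{17}{4 h}$ ($J{\left(h \right)} = \frac{4}{h} + \frac{h}{4 h^{2}} = \frac{4}{h} + h \frac{1}{4 h^{2}} = \frac{4}{h} + \frac{1}{4 h} = \frac{17}{4 h}$)
$E{\left(q{\left(\left(-3 + 2\right)^{2} \right)} \right)} J{\left(7 \right)} = \frac{\frac{17}{4} \cdot \frac{1}{7}}{3} = \frac{1}{3} \cdot \frac{17}{28} = \frac{17}{84}$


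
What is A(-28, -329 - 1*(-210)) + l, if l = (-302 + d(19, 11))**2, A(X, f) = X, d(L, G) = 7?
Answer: 86997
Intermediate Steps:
l = 87025 (l = (-302 + 7)**2 = (-295)**2 = 87025)
A(-28, -329 - 1*(-210)) + l = -28 + 87025 = 86997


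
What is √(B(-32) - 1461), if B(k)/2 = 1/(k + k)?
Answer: I*√93506/8 ≈ 38.223*I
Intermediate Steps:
B(k) = 1/k (B(k) = 2/(k + k) = 2/((2*k)) = 2*(1/(2*k)) = 1/k)
√(B(-32) - 1461) = √(1/(-32) - 1461) = √(-1/32 - 1461) = √(-46753/32) = I*√93506/8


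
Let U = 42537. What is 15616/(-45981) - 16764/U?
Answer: -43487372/59269509 ≈ -0.73372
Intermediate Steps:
15616/(-45981) - 16764/U = 15616/(-45981) - 16764/42537 = 15616*(-1/45981) - 16764*1/42537 = -15616/45981 - 508/1289 = -43487372/59269509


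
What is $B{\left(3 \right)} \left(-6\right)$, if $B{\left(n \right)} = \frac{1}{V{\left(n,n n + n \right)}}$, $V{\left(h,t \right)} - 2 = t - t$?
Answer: $-3$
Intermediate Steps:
$V{\left(h,t \right)} = 2$ ($V{\left(h,t \right)} = 2 + \left(t - t\right) = 2 + 0 = 2$)
$B{\left(n \right)} = \frac{1}{2}$
$B{\left(3 \right)} \left(-6\right) = \frac{1}{2} \left(-6\right) = -3$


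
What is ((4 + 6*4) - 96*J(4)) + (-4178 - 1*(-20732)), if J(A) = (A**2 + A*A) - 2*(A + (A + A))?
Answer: 15814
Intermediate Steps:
J(A) = -6*A + 2*A**2 (J(A) = (A**2 + A**2) - 2*(A + 2*A) = 2*A**2 - 6*A = -6*A + 2*A**2)
((4 + 6*4) - 96*J(4)) + (-4178 - 1*(-20732)) = ((4 + 6*4) - 192*4*(-3 + 4)) + (-4178 - 1*(-20732)) = ((4 + 24) - 192*4) + (-4178 + 20732) = (28 - 96*8) + 16554 = (28 - 768) + 16554 = -740 + 16554 = 15814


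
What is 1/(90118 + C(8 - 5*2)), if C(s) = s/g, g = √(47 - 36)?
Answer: 495649/44666896580 + √11/44666896580 ≈ 1.1097e-5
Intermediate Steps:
g = √11 ≈ 3.3166
C(s) = s*√11/11 (C(s) = s/(√11) = s*(√11/11) = s*√11/11)
1/(90118 + C(8 - 5*2)) = 1/(90118 + (8 - 5*2)*√11/11) = 1/(90118 + (8 - 10)*√11/11) = 1/(90118 + (1/11)*(-2)*√11) = 1/(90118 - 2*√11/11)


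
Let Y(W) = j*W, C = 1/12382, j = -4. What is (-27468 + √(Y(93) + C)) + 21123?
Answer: -6345 + I*√57032767346/12382 ≈ -6345.0 + 19.287*I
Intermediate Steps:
C = 1/12382 ≈ 8.0762e-5
Y(W) = -4*W
(-27468 + √(Y(93) + C)) + 21123 = (-27468 + √(-4*93 + 1/12382)) + 21123 = (-27468 + √(-372 + 1/12382)) + 21123 = (-27468 + √(-4606103/12382)) + 21123 = (-27468 + I*√57032767346/12382) + 21123 = -6345 + I*√57032767346/12382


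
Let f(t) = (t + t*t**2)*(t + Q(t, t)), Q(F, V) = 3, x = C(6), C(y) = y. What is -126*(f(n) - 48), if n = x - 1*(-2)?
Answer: -714672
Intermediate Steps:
x = 6
n = 8 (n = 6 - 1*(-2) = 6 + 2 = 8)
f(t) = (3 + t)*(t + t**3) (f(t) = (t + t*t**2)*(t + 3) = (t + t**3)*(3 + t) = (3 + t)*(t + t**3))
-126*(f(n) - 48) = -126*(8*(3 + 8 + 8**3 + 3*8**2) - 48) = -126*(8*(3 + 8 + 512 + 3*64) - 48) = -126*(8*(3 + 8 + 512 + 192) - 48) = -126*(8*715 - 48) = -126*(5720 - 48) = -126*5672 = -714672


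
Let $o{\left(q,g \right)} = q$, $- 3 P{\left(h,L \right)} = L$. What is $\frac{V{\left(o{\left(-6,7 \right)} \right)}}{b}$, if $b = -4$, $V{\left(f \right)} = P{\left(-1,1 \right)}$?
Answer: $\frac{1}{12} \approx 0.083333$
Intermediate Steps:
$P{\left(h,L \right)} = - \frac{L}{3}$
$V{\left(f \right)} = - \frac{1}{3}$ ($V{\left(f \right)} = \left(- \frac{1}{3}\right) 1 = - \frac{1}{3}$)
$\frac{V{\left(o{\left(-6,7 \right)} \right)}}{b} = - \frac{1}{3 \left(-4\right)} = \left(- \frac{1}{3}\right) \left(- \frac{1}{4}\right) = \frac{1}{12}$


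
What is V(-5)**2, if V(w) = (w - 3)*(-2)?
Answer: 256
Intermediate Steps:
V(w) = 6 - 2*w (V(w) = (-3 + w)*(-2) = 6 - 2*w)
V(-5)**2 = (6 - 2*(-5))**2 = (6 + 10)**2 = 16**2 = 256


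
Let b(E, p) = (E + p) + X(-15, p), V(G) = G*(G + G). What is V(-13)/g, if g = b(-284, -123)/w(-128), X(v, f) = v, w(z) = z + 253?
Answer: -21125/211 ≈ -100.12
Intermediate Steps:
w(z) = 253 + z
V(G) = 2*G**2 (V(G) = G*(2*G) = 2*G**2)
b(E, p) = -15 + E + p (b(E, p) = (E + p) - 15 = -15 + E + p)
g = -422/125 (g = (-15 - 284 - 123)/(253 - 128) = -422/125 ≈ -3.3760)
V(-13)/g = (2*(-13)**2)/(-422/125) = (2*169)*(-125/422) = 338*(-125/422) = -21125/211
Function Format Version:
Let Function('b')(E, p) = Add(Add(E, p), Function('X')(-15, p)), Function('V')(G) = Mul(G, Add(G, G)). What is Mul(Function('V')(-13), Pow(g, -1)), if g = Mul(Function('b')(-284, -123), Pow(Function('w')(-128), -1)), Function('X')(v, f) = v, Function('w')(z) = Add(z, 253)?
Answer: Rational(-21125, 211) ≈ -100.12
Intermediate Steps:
Function('w')(z) = Add(253, z)
Function('V')(G) = Mul(2, Pow(G, 2)) (Function('V')(G) = Mul(G, Mul(2, G)) = Mul(2, Pow(G, 2)))
Function('b')(E, p) = Add(-15, E, p) (Function('b')(E, p) = Add(Add(E, p), -15) = Add(-15, E, p))
g = Rational(-422, 125) (g = Mul(Add(-15, -284, -123), Pow(Add(253, -128), -1)) = Mul(-422, Pow(125, -1)) = Mul(-422, Rational(1, 125)) = Rational(-422, 125) ≈ -3.3760)
Mul(Function('V')(-13), Pow(g, -1)) = Mul(Mul(2, Pow(-13, 2)), Pow(Rational(-422, 125), -1)) = Mul(Mul(2, 169), Rational(-125, 422)) = Mul(338, Rational(-125, 422)) = Rational(-21125, 211)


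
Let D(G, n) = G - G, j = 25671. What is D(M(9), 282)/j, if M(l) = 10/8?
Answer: 0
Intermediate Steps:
M(l) = 5/4 (M(l) = 10*(⅛) = 5/4)
D(G, n) = 0
D(M(9), 282)/j = 0/25671 = 0*(1/25671) = 0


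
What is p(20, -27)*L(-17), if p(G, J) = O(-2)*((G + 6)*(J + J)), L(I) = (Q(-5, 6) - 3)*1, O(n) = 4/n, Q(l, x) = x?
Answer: 8424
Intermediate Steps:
L(I) = 3 (L(I) = (6 - 3)*1 = 3*1 = 3)
p(G, J) = -4*J*(6 + G) (p(G, J) = (4/(-2))*((G + 6)*(J + J)) = (4*(-1/2))*((6 + G)*(2*J)) = -4*J*(6 + G))
p(20, -27)*L(-17) = -4*(-27)*(6 + 20)*3 = -4*(-27)*26*3 = 2808*3 = 8424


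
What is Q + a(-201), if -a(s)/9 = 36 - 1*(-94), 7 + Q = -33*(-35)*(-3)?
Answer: -4642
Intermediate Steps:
Q = -3472 (Q = -7 - 33*(-35)*(-3) = -7 + 1155*(-3) = -7 - 3465 = -3472)
a(s) = -1170 (a(s) = -9*(36 - 1*(-94)) = -9*(36 + 94) = -9*130 = -1170)
Q + a(-201) = -3472 - 1170 = -4642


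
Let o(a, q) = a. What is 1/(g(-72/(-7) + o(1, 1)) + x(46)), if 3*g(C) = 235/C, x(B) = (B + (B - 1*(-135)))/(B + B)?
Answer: 21804/205139 ≈ 0.10629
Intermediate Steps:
x(B) = (135 + 2*B)/(2*B) (x(B) = (B + (B + 135))/((2*B)) = (B + (135 + B))*(1/(2*B)) = (135 + 2*B)*(1/(2*B)) = (135 + 2*B)/(2*B))
g(C) = 235/(3*C) (g(C) = (235/C)/3 = 235/(3*C))
1/(g(-72/(-7) + o(1, 1)) + x(46)) = 1/(235/(3*(-72/(-7) + 1)) + (135/2 + 46)/46) = 1/(235/(3*(-72*(-1)/7 + 1)) + (1/46)*(227/2)) = 1/(235/(3*(-8*(-9/7) + 1)) + 227/92) = 1/(235/(3*(72/7 + 1)) + 227/92) = 1/(235/(3*(79/7)) + 227/92) = 1/((235/3)*(7/79) + 227/92) = 1/(1645/237 + 227/92) = 1/(205139/21804) = 21804/205139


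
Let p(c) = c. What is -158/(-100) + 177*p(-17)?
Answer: -150371/50 ≈ -3007.4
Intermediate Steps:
-158/(-100) + 177*p(-17) = -158/(-100) + 177*(-17) = -158*(-1/100) - 3009 = 79/50 - 3009 = -150371/50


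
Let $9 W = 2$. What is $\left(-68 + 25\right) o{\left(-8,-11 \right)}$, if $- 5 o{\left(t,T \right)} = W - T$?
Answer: $\frac{4343}{45} \approx 96.511$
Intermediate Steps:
$W = \frac{2}{9}$ ($W = \frac{1}{9} \cdot 2 = \frac{2}{9} \approx 0.22222$)
$o{\left(t,T \right)} = - \frac{2}{45} + \frac{T}{5}$ ($o{\left(t,T \right)} = - \frac{\frac{2}{9} - T}{5} = - \frac{2}{45} + \frac{T}{5}$)
$\left(-68 + 25\right) o{\left(-8,-11 \right)} = \left(-68 + 25\right) \left(- \frac{2}{45} + \frac{1}{5} \left(-11\right)\right) = - 43 \left(- \frac{2}{45} - \frac{11}{5}\right) = \left(-43\right) \left(- \frac{101}{45}\right) = \frac{4343}{45}$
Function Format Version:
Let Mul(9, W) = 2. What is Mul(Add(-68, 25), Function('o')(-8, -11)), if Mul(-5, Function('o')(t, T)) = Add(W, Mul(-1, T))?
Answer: Rational(4343, 45) ≈ 96.511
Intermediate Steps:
W = Rational(2, 9) (W = Mul(Rational(1, 9), 2) = Rational(2, 9) ≈ 0.22222)
Function('o')(t, T) = Add(Rational(-2, 45), Mul(Rational(1, 5), T)) (Function('o')(t, T) = Mul(Rational(-1, 5), Add(Rational(2, 9), Mul(-1, T))) = Add(Rational(-2, 45), Mul(Rational(1, 5), T)))
Mul(Add(-68, 25), Function('o')(-8, -11)) = Mul(Add(-68, 25), Add(Rational(-2, 45), Mul(Rational(1, 5), -11))) = Mul(-43, Add(Rational(-2, 45), Rational(-11, 5))) = Mul(-43, Rational(-101, 45)) = Rational(4343, 45)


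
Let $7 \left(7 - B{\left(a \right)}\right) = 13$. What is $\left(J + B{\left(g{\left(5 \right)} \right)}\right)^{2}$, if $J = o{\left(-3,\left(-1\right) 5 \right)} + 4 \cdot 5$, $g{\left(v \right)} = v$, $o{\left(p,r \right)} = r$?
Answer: $\frac{19881}{49} \approx 405.73$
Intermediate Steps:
$B{\left(a \right)} = \frac{36}{7}$ ($B{\left(a \right)} = 7 - \frac{13}{7} = \frac{36}{7}$)
$J = 15$ ($J = \left(-1\right) 5 + 4 \cdot 5 = -5 + 20 = 15$)
$\left(J + B{\left(g{\left(5 \right)} \right)}\right)^{2} = \left(15 + \frac{36}{7}\right)^{2} = \left(\frac{141}{7}\right)^{2} = \frac{19881}{49}$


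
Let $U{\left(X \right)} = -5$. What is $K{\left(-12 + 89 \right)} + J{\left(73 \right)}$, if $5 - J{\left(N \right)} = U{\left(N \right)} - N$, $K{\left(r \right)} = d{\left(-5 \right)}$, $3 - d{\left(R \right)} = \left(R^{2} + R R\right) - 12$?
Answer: $48$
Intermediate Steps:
$d{\left(R \right)} = 15 - 2 R^{2}$ ($d{\left(R \right)} = 3 - \left(\left(R^{2} + R R\right) - 12\right) = 3 - \left(\left(R^{2} + R^{2}\right) - 12\right) = 3 - \left(2 R^{2} - 12\right) = 3 - \left(-12 + 2 R^{2}\right) = 15 - 2 R^{2}$)
$K{\left(r \right)} = -35$ ($K{\left(r \right)} = 15 - 2 \left(-5\right)^{2} = 15 - 50 = -35$)
$J{\left(N \right)} = 10 + N$ ($J{\left(N \right)} = 5 - \left(-5 - N\right) = 5 + \left(5 + N\right) = 10 + N$)
$K{\left(-12 + 89 \right)} + J{\left(73 \right)} = -35 + \left(10 + 73\right) = -35 + 83 = 48$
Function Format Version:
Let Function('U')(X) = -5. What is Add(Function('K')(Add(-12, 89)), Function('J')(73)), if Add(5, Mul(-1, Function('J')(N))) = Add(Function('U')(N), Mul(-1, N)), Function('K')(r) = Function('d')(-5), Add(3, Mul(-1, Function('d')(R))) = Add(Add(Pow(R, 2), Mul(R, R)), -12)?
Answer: 48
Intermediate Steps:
Function('d')(R) = Add(15, Mul(-2, Pow(R, 2))) (Function('d')(R) = Add(3, Mul(-1, Add(Add(Pow(R, 2), Mul(R, R)), -12))) = Add(3, Mul(-1, Add(Add(Pow(R, 2), Pow(R, 2)), -12))) = Add(3, Mul(-1, Add(Mul(2, Pow(R, 2)), -12))) = Add(3, Mul(-1, Add(-12, Mul(2, Pow(R, 2))))) = Add(3, Add(12, Mul(-2, Pow(R, 2)))) = Add(15, Mul(-2, Pow(R, 2))))
Function('K')(r) = -35 (Function('K')(r) = Add(15, Mul(-2, Pow(-5, 2))) = Add(15, Mul(-2, 25)) = Add(15, -50) = -35)
Function('J')(N) = Add(10, N) (Function('J')(N) = Add(5, Mul(-1, Add(-5, Mul(-1, N)))) = Add(5, Add(5, N)) = Add(10, N))
Add(Function('K')(Add(-12, 89)), Function('J')(73)) = Add(-35, Add(10, 73)) = Add(-35, 83) = 48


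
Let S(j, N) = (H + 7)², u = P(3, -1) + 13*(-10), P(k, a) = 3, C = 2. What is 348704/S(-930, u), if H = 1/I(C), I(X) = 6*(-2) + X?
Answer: 34870400/4761 ≈ 7324.2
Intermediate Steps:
I(X) = -12 + X
u = -127 (u = 3 + 13*(-10) = 3 - 130 = -127)
H = -⅒ (H = 1/(-12 + 2) = 1/(-10) = -⅒ ≈ -0.10000)
S(j, N) = 4761/100 (S(j, N) = (-⅒ + 7)² = (69/10)² = 4761/100)
348704/S(-930, u) = 348704/(4761/100) = 348704*(100/4761) = 34870400/4761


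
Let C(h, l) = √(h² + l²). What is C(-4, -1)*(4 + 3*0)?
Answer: 4*√17 ≈ 16.492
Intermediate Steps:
C(-4, -1)*(4 + 3*0) = √((-4)² + (-1)²)*(4 + 3*0) = √(16 + 1)*(4 + 0) = √17*4 = 4*√17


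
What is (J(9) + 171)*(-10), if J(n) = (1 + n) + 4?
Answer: -1850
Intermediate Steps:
J(n) = 5 + n
(J(9) + 171)*(-10) = ((5 + 9) + 171)*(-10) = (14 + 171)*(-10) = 185*(-10) = -1850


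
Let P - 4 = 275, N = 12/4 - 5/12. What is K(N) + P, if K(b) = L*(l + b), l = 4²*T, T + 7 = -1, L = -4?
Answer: 2342/3 ≈ 780.67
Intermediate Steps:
N = 31/12 (N = 12*(¼) - 5*1/12 = 3 - 5/12 = 31/12 ≈ 2.5833)
P = 279 (P = 4 + 275 = 279)
T = -8 (T = -7 - 1 = -8)
l = -128 (l = 4²*(-8) = 16*(-8) = -128)
K(b) = 512 - 4*b (K(b) = -4*(-128 + b) = 512 - 4*b)
K(N) + P = (512 - 4*31/12) + 279 = (512 - 31/3) + 279 = 1505/3 + 279 = 2342/3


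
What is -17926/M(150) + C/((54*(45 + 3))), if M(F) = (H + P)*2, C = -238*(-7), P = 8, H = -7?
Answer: -11615215/1296 ≈ -8962.4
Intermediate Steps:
C = 1666
M(F) = 2 (M(F) = (-7 + 8)*2 = 1*2 = 2)
-17926/M(150) + C/((54*(45 + 3))) = -17926/2 + 1666/((54*(45 + 3))) = -17926*½ + 1666/((54*48)) = -8963 + 1666/2592 = -8963 + 1666*(1/2592) = -8963 + 833/1296 = -11615215/1296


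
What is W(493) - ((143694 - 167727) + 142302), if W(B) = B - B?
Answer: -118269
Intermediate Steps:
W(B) = 0
W(493) - ((143694 - 167727) + 142302) = 0 - ((143694 - 167727) + 142302) = 0 - (-24033 + 142302) = 0 - 1*118269 = 0 - 118269 = -118269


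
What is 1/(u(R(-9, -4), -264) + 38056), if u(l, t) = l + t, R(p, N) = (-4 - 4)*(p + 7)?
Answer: 1/37808 ≈ 2.6449e-5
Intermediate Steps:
R(p, N) = -56 - 8*p (R(p, N) = -8*(7 + p) = -56 - 8*p)
1/(u(R(-9, -4), -264) + 38056) = 1/(((-56 - 8*(-9)) - 264) + 38056) = 1/(((-56 + 72) - 264) + 38056) = 1/((16 - 264) + 38056) = 1/(-248 + 38056) = 1/37808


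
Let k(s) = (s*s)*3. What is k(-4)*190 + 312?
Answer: 9432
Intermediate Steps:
k(s) = 3*s² (k(s) = s²*3 = 3*s²)
k(-4)*190 + 312 = (3*(-4)²)*190 + 312 = (3*16)*190 + 312 = 48*190 + 312 = 9120 + 312 = 9432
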